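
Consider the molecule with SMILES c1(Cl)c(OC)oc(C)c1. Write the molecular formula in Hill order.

Atom tally by fragment:
  furan ring core → C:4 H:4 O:1
  (− 3 ring H displaced by substituents)
  + Cl → Cl:1
  + OCH3 → C:1 H:3 O:1
  + CH3 → C:1 H:3
Element totals:
  C: 6
  H: 7
  Cl: 1
  O: 2

C6H7ClO2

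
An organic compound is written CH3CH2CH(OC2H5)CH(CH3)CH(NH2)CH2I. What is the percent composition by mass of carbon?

37.91%

Atom tally by fragment:
  CH3 → C:1 H:3
  CH2 → C:1 H:2
  CH(OC2H5) → C:3 H:6 O:1
  CH(CH3) → C:2 H:4
  CH(NH2) → C:1 H:3 N:1
  CH2I → C:1 H:2 I:1
Element totals:
  C: 9
  H: 20
  I: 1
  N: 1
  O: 1
Molecular formula: C9H20INO.
Molar mass = 285.169 g/mol.
Mass from C: 9 × 12.011 = 108.099 g/mol.
%C = 108.099 / 285.169 × 100 = 37.91%.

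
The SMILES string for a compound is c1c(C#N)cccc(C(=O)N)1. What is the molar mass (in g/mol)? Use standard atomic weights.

Atom tally by fragment:
  benzene ring core → C:6 H:6
  (− 2 ring H displaced by substituents)
  + CN → C:1 N:1
  + CONH2 → C:1 H:2 O:1 N:1
Element totals:
  C: 8
  H: 6
  N: 2
  O: 1
Molecular formula: C8H6N2O.
  M = 8(12.011) + 6(1.008) + 2(14.007) + 15.999
    = 96.088 + 6.048 + 28.014 + 15.999 = 146.149

146.15 g/mol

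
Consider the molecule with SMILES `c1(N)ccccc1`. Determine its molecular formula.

C6H7N

Atom tally by fragment:
  benzene ring core → C:6 H:6
  (− 1 ring H displaced by substituents)
  + NH2 → N:1 H:2
Element totals:
  C: 6
  H: 7
  N: 1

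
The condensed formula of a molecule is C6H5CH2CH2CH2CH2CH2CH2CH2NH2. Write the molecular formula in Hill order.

Atom tally by fragment:
  C6H5CH2 → C:7 H:7
  CH2 → C:1 H:2
  CH2 → C:1 H:2
  CH2 → C:1 H:2
  CH2 → C:1 H:2
  CH2 → C:1 H:2
  CH2NH2 → C:1 H:4 N:1
Element totals:
  C: 13
  H: 21
  N: 1

C13H21N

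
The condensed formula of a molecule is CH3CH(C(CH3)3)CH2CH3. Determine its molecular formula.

Atom tally by fragment:
  CH3 → C:1 H:3
  CH(C(CH3)3) → C:5 H:10
  CH2 → C:1 H:2
  CH3 → C:1 H:3
Element totals:
  C: 8
  H: 18

C8H18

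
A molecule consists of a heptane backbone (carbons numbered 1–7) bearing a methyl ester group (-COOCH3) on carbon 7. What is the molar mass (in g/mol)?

Atom tally by fragment:
  CH3 → C:1 H:3
  CH2 → C:1 H:2
  CH2 → C:1 H:2
  CH2 → C:1 H:2
  CH2 → C:1 H:2
  CH2 → C:1 H:2
  CH2COOCH3 → C:3 H:5 O:2
Element totals:
  C: 9
  H: 18
  O: 2
Molecular formula: C9H18O2.
  M = 9(12.011) + 18(1.008) + 2(15.999)
    = 108.099 + 18.144 + 31.998 = 158.241

158.24 g/mol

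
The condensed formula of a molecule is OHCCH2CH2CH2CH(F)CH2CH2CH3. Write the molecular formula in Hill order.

Element totals:
  C: 8
  H: 15
  F: 1
  O: 1

C8H15FO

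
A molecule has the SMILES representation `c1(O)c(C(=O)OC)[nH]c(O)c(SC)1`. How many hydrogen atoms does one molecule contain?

9

Atom tally by fragment:
  pyrrole ring core → C:4 H:5 N:1
  (− 4 ring H displaced by substituents)
  + OH → O:1 H:1
  + COOCH3 → C:2 H:3 O:2
  + OH → O:1 H:1
  + SCH3 → C:1 H:3 S:1
Element totals:
  C: 7
  H: 9
  N: 1
  O: 4
  S: 1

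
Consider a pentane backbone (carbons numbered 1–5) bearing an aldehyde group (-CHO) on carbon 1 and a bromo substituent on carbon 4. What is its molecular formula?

Atom tally by fragment:
  OHCCH2 → C:2 H:3 O:1
  CH2 → C:1 H:2
  CH2 → C:1 H:2
  CH(Br) → C:1 H:1 Br:1
  CH3 → C:1 H:3
Element totals:
  C: 6
  H: 11
  Br: 1
  O: 1

C6H11BrO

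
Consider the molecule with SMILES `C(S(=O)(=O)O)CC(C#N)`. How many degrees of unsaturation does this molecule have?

Atom tally by fragment:
  HO3SCH2 → C:1 H:3 S:1 O:3
  CH2 → C:1 H:2
  CH2CN → C:2 H:2 N:1
Element totals:
  C: 4
  H: 7
  N: 1
  O: 3
  S: 1
Molecular formula: C4H7NO3S.
DoU = (2C + 2 + N − H − X) / 2 = (2·4 + 2 + 1 − 7 − 0) / 2 = 2.

2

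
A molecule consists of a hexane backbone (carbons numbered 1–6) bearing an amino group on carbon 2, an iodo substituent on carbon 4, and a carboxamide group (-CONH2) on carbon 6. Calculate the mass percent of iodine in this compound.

46.98%

Atom tally by fragment:
  CH3 → C:1 H:3
  CH(NH2) → C:1 H:3 N:1
  CH2 → C:1 H:2
  CH(I) → C:1 H:1 I:1
  CH2 → C:1 H:2
  CH2CONH2 → C:2 H:4 O:1 N:1
Element totals:
  C: 7
  H: 15
  I: 1
  N: 2
  O: 1
Molecular formula: C7H15IN2O.
Molar mass = 270.114 g/mol.
Mass from I: 1 × 126.904 = 126.904 g/mol.
%I = 126.904 / 270.114 × 100 = 46.98%.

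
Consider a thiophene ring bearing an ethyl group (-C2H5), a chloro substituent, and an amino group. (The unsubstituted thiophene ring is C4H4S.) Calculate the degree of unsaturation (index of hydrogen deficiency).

Atom tally by fragment:
  thiophene ring core → C:4 H:4 S:1
  (− 3 ring H displaced by substituents)
  + C2H5 → C:2 H:5
  + Cl → Cl:1
  + NH2 → N:1 H:2
Element totals:
  C: 6
  H: 8
  Cl: 1
  N: 1
  S: 1
Molecular formula: C6H8ClNS.
DoU = (2C + 2 + N − H − X) / 2 = (2·6 + 2 + 1 − 8 − 1) / 2 = 3.

3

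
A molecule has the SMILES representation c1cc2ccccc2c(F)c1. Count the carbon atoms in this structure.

Atom tally by fragment:
  naphthalene ring system core → C:10 H:8
  (− 1 ring H displaced by substituents)
  + F → F:1
Element totals:
  C: 10
  H: 7
  F: 1

10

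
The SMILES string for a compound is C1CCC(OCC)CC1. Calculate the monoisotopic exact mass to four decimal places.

128.1201

Atom tally by fragment:
  cyclohexane ring core → C:6 H:12
  (− 1 ring H displaced by substituents)
  + OC2H5 → C:2 H:5 O:1
Element totals:
  C: 8
  H: 16
  O: 1
Molecular formula: C8H16O.
  M = 8(12.0) + 16(1.007825) + 15.994915
    = 96.000000 + 16.125200 + 15.994915 = 128.120115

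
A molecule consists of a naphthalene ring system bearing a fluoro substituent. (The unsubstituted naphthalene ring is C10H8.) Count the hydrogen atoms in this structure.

7

Atom tally by fragment:
  naphthalene ring system core → C:10 H:8
  (− 1 ring H displaced by substituents)
  + F → F:1
Element totals:
  C: 10
  H: 7
  F: 1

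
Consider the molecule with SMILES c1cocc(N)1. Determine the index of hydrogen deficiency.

Atom tally by fragment:
  furan ring core → C:4 H:4 O:1
  (− 1 ring H displaced by substituents)
  + NH2 → N:1 H:2
Element totals:
  C: 4
  H: 5
  N: 1
  O: 1
Molecular formula: C4H5NO.
DoU = (2C + 2 + N − H − X) / 2 = (2·4 + 2 + 1 − 5 − 0) / 2 = 3.

3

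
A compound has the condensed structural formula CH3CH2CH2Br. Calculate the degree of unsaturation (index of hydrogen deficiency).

Element totals:
  C: 3
  H: 7
  Br: 1
Molecular formula: C3H7Br.
DoU = (2C + 2 + N − H − X) / 2 = (2·3 + 2 + 0 − 7 − 1) / 2 = 0.

0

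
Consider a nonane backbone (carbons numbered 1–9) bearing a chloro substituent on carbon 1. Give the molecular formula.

C9H19Cl

Atom tally by fragment:
  ClCH2 → C:1 H:2 Cl:1
  CH2 → C:1 H:2
  CH2 → C:1 H:2
  CH2 → C:1 H:2
  CH2 → C:1 H:2
  CH2 → C:1 H:2
  CH2 → C:1 H:2
  CH2 → C:1 H:2
  CH3 → C:1 H:3
Element totals:
  C: 9
  H: 19
  Cl: 1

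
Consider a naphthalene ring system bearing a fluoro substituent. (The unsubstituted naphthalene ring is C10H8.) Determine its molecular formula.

C10H7F

Atom tally by fragment:
  naphthalene ring system core → C:10 H:8
  (− 1 ring H displaced by substituents)
  + F → F:1
Element totals:
  C: 10
  H: 7
  F: 1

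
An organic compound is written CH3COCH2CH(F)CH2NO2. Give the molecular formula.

Element totals:
  C: 5
  H: 8
  F: 1
  N: 1
  O: 3

C5H8FNO3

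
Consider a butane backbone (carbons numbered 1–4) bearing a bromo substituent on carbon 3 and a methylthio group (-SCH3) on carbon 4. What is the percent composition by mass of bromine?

Atom tally by fragment:
  CH3 → C:1 H:3
  CH2 → C:1 H:2
  CH(Br) → C:1 H:1 Br:1
  CH2SCH3 → C:2 H:5 S:1
Element totals:
  C: 5
  H: 11
  Br: 1
  S: 1
Molecular formula: C5H11BrS.
Molar mass = 183.107 g/mol.
Mass from Br: 1 × 79.904 = 79.904 g/mol.
%Br = 79.904 / 183.107 × 100 = 43.64%.

43.64%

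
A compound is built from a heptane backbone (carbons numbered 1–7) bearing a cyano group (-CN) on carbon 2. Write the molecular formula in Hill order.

C8H15N

Atom tally by fragment:
  CH3 → C:1 H:3
  CH(CN) → C:2 H:1 N:1
  CH2 → C:1 H:2
  CH2 → C:1 H:2
  CH2 → C:1 H:2
  CH2 → C:1 H:2
  CH3 → C:1 H:3
Element totals:
  C: 8
  H: 15
  N: 1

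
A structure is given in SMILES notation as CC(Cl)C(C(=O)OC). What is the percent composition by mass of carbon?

Atom tally by fragment:
  CH3 → C:1 H:3
  CH(Cl) → C:1 H:1 Cl:1
  CH2COOCH3 → C:3 H:5 O:2
Element totals:
  C: 5
  H: 9
  Cl: 1
  O: 2
Molecular formula: C5H9ClO2.
Molar mass = 136.575 g/mol.
Mass from C: 5 × 12.011 = 60.055 g/mol.
%C = 60.055 / 136.575 × 100 = 43.97%.

43.97%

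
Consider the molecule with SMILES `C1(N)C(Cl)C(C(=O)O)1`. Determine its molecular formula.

C4H6ClNO2

Atom tally by fragment:
  cyclopropane ring core → C:3 H:6
  (− 3 ring H displaced by substituents)
  + NH2 → N:1 H:2
  + Cl → Cl:1
  + COOH → C:1 H:1 O:2
Element totals:
  C: 4
  H: 6
  Cl: 1
  N: 1
  O: 2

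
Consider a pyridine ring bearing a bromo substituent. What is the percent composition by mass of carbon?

Atom tally by fragment:
  pyridine ring core → C:5 H:5 N:1
  (− 1 ring H displaced by substituents)
  + Br → Br:1
Element totals:
  C: 5
  H: 4
  Br: 1
  N: 1
Molecular formula: C5H4BrN.
Molar mass = 157.998 g/mol.
Mass from C: 5 × 12.011 = 60.055 g/mol.
%C = 60.055 / 157.998 × 100 = 38.01%.

38.01%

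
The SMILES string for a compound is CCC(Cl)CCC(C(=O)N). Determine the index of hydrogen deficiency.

1

Atom tally by fragment:
  CH3 → C:1 H:3
  CH2 → C:1 H:2
  CH(Cl) → C:1 H:1 Cl:1
  CH2 → C:1 H:2
  CH2 → C:1 H:2
  CH2CONH2 → C:2 H:4 O:1 N:1
Element totals:
  C: 7
  H: 14
  Cl: 1
  N: 1
  O: 1
Molecular formula: C7H14ClNO.
DoU = (2C + 2 + N − H − X) / 2 = (2·7 + 2 + 1 − 14 − 1) / 2 = 1.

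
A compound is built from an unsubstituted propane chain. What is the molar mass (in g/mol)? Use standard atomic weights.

Atom tally by fragment:
  CH3 → C:1 H:3
  CH2 → C:1 H:2
  CH3 → C:1 H:3
Element totals:
  C: 3
  H: 8
Molecular formula: C3H8.
  M = 3(12.011) + 8(1.008)
    = 36.033 + 8.064 = 44.097

44.10 g/mol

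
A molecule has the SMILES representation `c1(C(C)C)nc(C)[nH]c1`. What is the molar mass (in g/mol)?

Atom tally by fragment:
  imidazole ring core → C:3 H:4 N:2
  (− 2 ring H displaced by substituents)
  + CH(CH3)2 → C:3 H:7
  + CH3 → C:1 H:3
Element totals:
  C: 7
  H: 12
  N: 2
Molecular formula: C7H12N2.
  M = 7(12.011) + 12(1.008) + 2(14.007)
    = 84.077 + 12.096 + 28.014 = 124.187

124.19 g/mol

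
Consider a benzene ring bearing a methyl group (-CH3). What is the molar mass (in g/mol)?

Atom tally by fragment:
  benzene ring core → C:6 H:6
  (− 1 ring H displaced by substituents)
  + CH3 → C:1 H:3
Element totals:
  C: 7
  H: 8
Molecular formula: C7H8.
  M = 7(12.011) + 8(1.008)
    = 84.077 + 8.064 = 92.141

92.14 g/mol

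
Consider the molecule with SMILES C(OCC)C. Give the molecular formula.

C4H10O

Atom tally by fragment:
  C2H5OCH2 → C:3 H:7 O:1
  CH3 → C:1 H:3
Element totals:
  C: 4
  H: 10
  O: 1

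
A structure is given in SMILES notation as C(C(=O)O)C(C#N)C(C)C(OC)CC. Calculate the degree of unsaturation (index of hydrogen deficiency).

3

Atom tally by fragment:
  HOOCCH2 → C:2 H:3 O:2
  CH(CN) → C:2 H:1 N:1
  CH(CH3) → C:2 H:4
  CH(OCH3) → C:2 H:4 O:1
  CH2 → C:1 H:2
  CH3 → C:1 H:3
Element totals:
  C: 10
  H: 17
  N: 1
  O: 3
Molecular formula: C10H17NO3.
DoU = (2C + 2 + N − H − X) / 2 = (2·10 + 2 + 1 − 17 − 0) / 2 = 3.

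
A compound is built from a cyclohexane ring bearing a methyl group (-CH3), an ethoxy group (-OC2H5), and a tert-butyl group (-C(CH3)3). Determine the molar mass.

198.35 g/mol

Atom tally by fragment:
  cyclohexane ring core → C:6 H:12
  (− 3 ring H displaced by substituents)
  + CH3 → C:1 H:3
  + OC2H5 → C:2 H:5 O:1
  + C(CH3)3 → C:4 H:9
Element totals:
  C: 13
  H: 26
  O: 1
Molecular formula: C13H26O.
  M = 13(12.011) + 26(1.008) + 15.999
    = 156.143 + 26.208 + 15.999 = 198.350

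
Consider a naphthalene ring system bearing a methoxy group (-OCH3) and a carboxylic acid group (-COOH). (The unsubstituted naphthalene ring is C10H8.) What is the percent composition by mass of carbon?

71.28%

Atom tally by fragment:
  naphthalene ring system core → C:10 H:8
  (− 2 ring H displaced by substituents)
  + OCH3 → C:1 H:3 O:1
  + COOH → C:1 H:1 O:2
Element totals:
  C: 12
  H: 10
  O: 3
Molecular formula: C12H10O3.
Molar mass = 202.209 g/mol.
Mass from C: 12 × 12.011 = 144.132 g/mol.
%C = 144.132 / 202.209 × 100 = 71.28%.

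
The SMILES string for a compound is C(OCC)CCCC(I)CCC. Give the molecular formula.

Atom tally by fragment:
  C2H5OCH2 → C:3 H:7 O:1
  CH2 → C:1 H:2
  CH2 → C:1 H:2
  CH2 → C:1 H:2
  CH(I) → C:1 H:1 I:1
  CH2 → C:1 H:2
  CH2 → C:1 H:2
  CH3 → C:1 H:3
Element totals:
  C: 10
  H: 21
  I: 1
  O: 1

C10H21IO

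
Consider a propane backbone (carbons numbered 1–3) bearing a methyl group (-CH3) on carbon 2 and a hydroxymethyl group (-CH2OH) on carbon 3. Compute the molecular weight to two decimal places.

88.15 g/mol

Atom tally by fragment:
  CH3 → C:1 H:3
  CH(CH3) → C:2 H:4
  CH2CH2OH → C:2 H:5 O:1
Element totals:
  C: 5
  H: 12
  O: 1
Molecular formula: C5H12O.
  M = 5(12.011) + 12(1.008) + 15.999
    = 60.055 + 12.096 + 15.999 = 88.150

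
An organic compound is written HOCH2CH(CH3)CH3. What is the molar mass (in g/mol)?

74.12 g/mol

Atom tally by fragment:
  HOCH2 → C:1 H:3 O:1
  CH(CH3) → C:2 H:4
  CH3 → C:1 H:3
Element totals:
  C: 4
  H: 10
  O: 1
Molecular formula: C4H10O.
  M = 4(12.011) + 10(1.008) + 15.999
    = 48.044 + 10.080 + 15.999 = 74.123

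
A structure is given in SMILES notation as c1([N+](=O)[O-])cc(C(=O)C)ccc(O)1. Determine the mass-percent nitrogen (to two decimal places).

Atom tally by fragment:
  benzene ring core → C:6 H:6
  (− 3 ring H displaced by substituents)
  + NO2 → N:1 O:2
  + COCH3 → C:2 H:3 O:1
  + OH → O:1 H:1
Element totals:
  C: 8
  H: 7
  N: 1
  O: 4
Molecular formula: C8H7NO4.
Molar mass = 181.147 g/mol.
Mass from N: 1 × 14.007 = 14.007 g/mol.
%N = 14.007 / 181.147 × 100 = 7.73%.

7.73%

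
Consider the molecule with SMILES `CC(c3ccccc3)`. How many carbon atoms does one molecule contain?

8

Atom tally by fragment:
  CH3 → C:1 H:3
  CH2C6H5 → C:7 H:7
Element totals:
  C: 8
  H: 10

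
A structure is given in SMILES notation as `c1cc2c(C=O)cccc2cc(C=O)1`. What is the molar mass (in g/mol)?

184.19 g/mol

Atom tally by fragment:
  naphthalene ring system core → C:10 H:8
  (− 2 ring H displaced by substituents)
  + CHO → C:1 H:1 O:1
  + CHO → C:1 H:1 O:1
Element totals:
  C: 12
  H: 8
  O: 2
Molecular formula: C12H8O2.
  M = 12(12.011) + 8(1.008) + 2(15.999)
    = 144.132 + 8.064 + 31.998 = 184.194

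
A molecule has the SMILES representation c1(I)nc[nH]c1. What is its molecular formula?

Atom tally by fragment:
  imidazole ring core → C:3 H:4 N:2
  (− 1 ring H displaced by substituents)
  + I → I:1
Element totals:
  C: 3
  H: 3
  I: 1
  N: 2

C3H3IN2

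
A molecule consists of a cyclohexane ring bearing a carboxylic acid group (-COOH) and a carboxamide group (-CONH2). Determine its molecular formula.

C8H13NO3

Atom tally by fragment:
  cyclohexane ring core → C:6 H:12
  (− 2 ring H displaced by substituents)
  + COOH → C:1 H:1 O:2
  + CONH2 → C:1 H:2 O:1 N:1
Element totals:
  C: 8
  H: 13
  N: 1
  O: 3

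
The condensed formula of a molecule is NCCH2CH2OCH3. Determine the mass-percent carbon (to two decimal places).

56.45%

Atom tally by fragment:
  NCCH2 → C:2 H:2 N:1
  CH2OCH3 → C:2 H:5 O:1
Element totals:
  C: 4
  H: 7
  N: 1
  O: 1
Molecular formula: C4H7NO.
Molar mass = 85.106 g/mol.
Mass from C: 4 × 12.011 = 48.044 g/mol.
%C = 48.044 / 85.106 × 100 = 56.45%.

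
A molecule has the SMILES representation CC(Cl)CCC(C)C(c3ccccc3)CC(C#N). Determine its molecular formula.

Atom tally by fragment:
  CH3 → C:1 H:3
  CH(Cl) → C:1 H:1 Cl:1
  CH2 → C:1 H:2
  CH2 → C:1 H:2
  CH(CH3) → C:2 H:4
  CH(C6H5) → C:7 H:6
  CH2 → C:1 H:2
  CH2CN → C:2 H:2 N:1
Element totals:
  C: 16
  H: 22
  Cl: 1
  N: 1

C16H22ClN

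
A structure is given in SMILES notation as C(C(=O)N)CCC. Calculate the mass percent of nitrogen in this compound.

13.85%

Atom tally by fragment:
  H2NOCCH2 → C:2 H:4 O:1 N:1
  CH2 → C:1 H:2
  CH2 → C:1 H:2
  CH3 → C:1 H:3
Element totals:
  C: 5
  H: 11
  N: 1
  O: 1
Molecular formula: C5H11NO.
Molar mass = 101.149 g/mol.
Mass from N: 1 × 14.007 = 14.007 g/mol.
%N = 14.007 / 101.149 × 100 = 13.85%.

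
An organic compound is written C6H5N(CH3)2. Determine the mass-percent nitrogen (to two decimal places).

11.56%

Atom tally by fragment:
  benzene ring core → C:6 H:6
  (− 1 ring H displaced by substituents)
  + N(CH3)2 → N:1 C:2 H:6
Element totals:
  C: 8
  H: 11
  N: 1
Molecular formula: C8H11N.
Molar mass = 121.183 g/mol.
Mass from N: 1 × 14.007 = 14.007 g/mol.
%N = 14.007 / 121.183 × 100 = 11.56%.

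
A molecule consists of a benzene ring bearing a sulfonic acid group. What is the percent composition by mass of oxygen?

Atom tally by fragment:
  benzene ring core → C:6 H:6
  (− 1 ring H displaced by substituents)
  + SO3H → S:1 O:3 H:1
Element totals:
  C: 6
  H: 6
  O: 3
  S: 1
Molecular formula: C6H6O3S.
Molar mass = 158.171 g/mol.
Mass from O: 3 × 15.999 = 47.997 g/mol.
%O = 47.997 / 158.171 × 100 = 30.35%.

30.35%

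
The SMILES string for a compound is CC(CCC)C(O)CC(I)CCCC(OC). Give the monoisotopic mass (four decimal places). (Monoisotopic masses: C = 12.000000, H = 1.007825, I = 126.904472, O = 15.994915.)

Atom tally by fragment:
  CH3 → C:1 H:3
  CH(CH2CH2CH3) → C:4 H:8
  CH(OH) → C:1 H:2 O:1
  CH2 → C:1 H:2
  CH(I) → C:1 H:1 I:1
  CH2 → C:1 H:2
  CH2 → C:1 H:2
  CH2 → C:1 H:2
  CH2OCH3 → C:2 H:5 O:1
Element totals:
  C: 13
  H: 27
  I: 1
  O: 2
Molecular formula: C13H27IO2.
  M = 13(12.0) + 27(1.007825) + 126.904472 + 2(15.994915)
    = 156.000000 + 27.211275 + 126.904472 + 31.989830 = 342.105577

342.1056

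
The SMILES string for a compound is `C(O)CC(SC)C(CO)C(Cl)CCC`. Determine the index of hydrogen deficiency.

0

Atom tally by fragment:
  HOCH2 → C:1 H:3 O:1
  CH2 → C:1 H:2
  CH(SCH3) → C:2 H:4 S:1
  CH(CH2OH) → C:2 H:4 O:1
  CH(Cl) → C:1 H:1 Cl:1
  CH2 → C:1 H:2
  CH2 → C:1 H:2
  CH3 → C:1 H:3
Element totals:
  C: 10
  H: 21
  Cl: 1
  O: 2
  S: 1
Molecular formula: C10H21ClO2S.
DoU = (2C + 2 + N − H − X) / 2 = (2·10 + 2 + 0 − 21 − 1) / 2 = 0.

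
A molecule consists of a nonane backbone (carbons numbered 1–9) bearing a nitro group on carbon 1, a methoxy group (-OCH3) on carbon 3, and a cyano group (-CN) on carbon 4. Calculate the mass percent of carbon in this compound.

Atom tally by fragment:
  O2NCH2 → C:1 H:2 N:1 O:2
  CH2 → C:1 H:2
  CH(OCH3) → C:2 H:4 O:1
  CH(CN) → C:2 H:1 N:1
  CH2 → C:1 H:2
  CH2 → C:1 H:2
  CH2 → C:1 H:2
  CH2 → C:1 H:2
  CH3 → C:1 H:3
Element totals:
  C: 11
  H: 20
  N: 2
  O: 3
Molecular formula: C11H20N2O3.
Molar mass = 228.292 g/mol.
Mass from C: 11 × 12.011 = 132.121 g/mol.
%C = 132.121 / 228.292 × 100 = 57.87%.

57.87%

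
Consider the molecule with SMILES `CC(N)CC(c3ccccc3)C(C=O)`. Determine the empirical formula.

C12H17NO

Atom tally by fragment:
  CH3 → C:1 H:3
  CH(NH2) → C:1 H:3 N:1
  CH2 → C:1 H:2
  CH(C6H5) → C:7 H:6
  CH2CHO → C:2 H:3 O:1
Element totals:
  C: 12
  H: 17
  N: 1
  O: 1
Molecular formula: C12H17NO.
gcd of subscripts (12, 17, 1, 1) = 1, so the empirical formula equals the molecular formula.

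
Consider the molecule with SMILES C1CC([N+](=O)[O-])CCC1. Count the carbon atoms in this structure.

Atom tally by fragment:
  cyclohexane ring core → C:6 H:12
  (− 1 ring H displaced by substituents)
  + NO2 → N:1 O:2
Element totals:
  C: 6
  H: 11
  N: 1
  O: 2

6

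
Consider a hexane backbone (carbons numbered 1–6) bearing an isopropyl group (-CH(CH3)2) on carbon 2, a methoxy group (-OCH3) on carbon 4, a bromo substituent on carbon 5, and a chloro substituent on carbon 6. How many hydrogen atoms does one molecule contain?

Atom tally by fragment:
  CH3 → C:1 H:3
  CH(CH(CH3)2) → C:4 H:8
  CH2 → C:1 H:2
  CH(OCH3) → C:2 H:4 O:1
  CH(Br) → C:1 H:1 Br:1
  CH2Cl → C:1 H:2 Cl:1
Element totals:
  C: 10
  H: 20
  Br: 1
  Cl: 1
  O: 1

20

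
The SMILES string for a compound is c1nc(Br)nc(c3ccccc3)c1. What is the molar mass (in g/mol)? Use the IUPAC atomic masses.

235.08 g/mol

Atom tally by fragment:
  pyrimidine ring core → C:4 H:4 N:2
  (− 2 ring H displaced by substituents)
  + Br → Br:1
  + C6H5 → C:6 H:5
Element totals:
  C: 10
  H: 7
  Br: 1
  N: 2
Molecular formula: C10H7BrN2.
  M = 10(12.011) + 7(1.008) + 79.904 + 2(14.007)
    = 120.110 + 7.056 + 79.904 + 28.014 = 235.084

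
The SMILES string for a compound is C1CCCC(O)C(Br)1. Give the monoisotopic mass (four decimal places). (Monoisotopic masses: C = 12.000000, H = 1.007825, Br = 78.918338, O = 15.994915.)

177.9993

Atom tally by fragment:
  cyclohexane ring core → C:6 H:12
  (− 2 ring H displaced by substituents)
  + OH → O:1 H:1
  + Br → Br:1
Element totals:
  C: 6
  H: 11
  Br: 1
  O: 1
Molecular formula: C6H11BrO.
  M = 6(12.0) + 11(1.007825) + 78.918338 + 15.994915
    = 72.000000 + 11.086075 + 78.918338 + 15.994915 = 177.999328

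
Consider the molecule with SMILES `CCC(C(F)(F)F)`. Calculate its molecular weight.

112.09 g/mol

Atom tally by fragment:
  CH3 → C:1 H:3
  CH2 → C:1 H:2
  CH2CF3 → C:2 H:2 F:3
Element totals:
  C: 4
  H: 7
  F: 3
Molecular formula: C4H7F3.
  M = 4(12.011) + 7(1.008) + 3(18.998)
    = 48.044 + 7.056 + 56.994 = 112.094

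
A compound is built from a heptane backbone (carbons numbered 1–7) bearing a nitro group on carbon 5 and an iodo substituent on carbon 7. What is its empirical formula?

C7H14INO2

Atom tally by fragment:
  CH3 → C:1 H:3
  CH2 → C:1 H:2
  CH2 → C:1 H:2
  CH2 → C:1 H:2
  CH(NO2) → C:1 H:1 N:1 O:2
  CH2 → C:1 H:2
  CH2I → C:1 H:2 I:1
Element totals:
  C: 7
  H: 14
  I: 1
  N: 1
  O: 2
Molecular formula: C7H14INO2.
gcd of subscripts (7, 14, 1, 1, 2) = 1, so the empirical formula equals the molecular formula.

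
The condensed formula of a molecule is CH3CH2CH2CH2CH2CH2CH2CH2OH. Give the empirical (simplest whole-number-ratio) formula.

Element totals:
  C: 8
  H: 18
  O: 1
Molecular formula: C8H18O.
gcd of subscripts (8, 18, 1) = 1, so the empirical formula equals the molecular formula.

C8H18O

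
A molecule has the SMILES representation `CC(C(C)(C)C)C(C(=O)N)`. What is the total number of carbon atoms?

Atom tally by fragment:
  CH3 → C:1 H:3
  CH(C(CH3)3) → C:5 H:10
  CH2CONH2 → C:2 H:4 O:1 N:1
Element totals:
  C: 8
  H: 17
  N: 1
  O: 1

8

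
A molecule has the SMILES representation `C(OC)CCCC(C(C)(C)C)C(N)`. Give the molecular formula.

C11H25NO

Atom tally by fragment:
  CH3OCH2 → C:2 H:5 O:1
  CH2 → C:1 H:2
  CH2 → C:1 H:2
  CH2 → C:1 H:2
  CH(C(CH3)3) → C:5 H:10
  CH2NH2 → C:1 H:4 N:1
Element totals:
  C: 11
  H: 25
  N: 1
  O: 1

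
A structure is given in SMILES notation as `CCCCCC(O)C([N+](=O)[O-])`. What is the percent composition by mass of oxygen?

Atom tally by fragment:
  CH3 → C:1 H:3
  CH2 → C:1 H:2
  CH2 → C:1 H:2
  CH2 → C:1 H:2
  CH2 → C:1 H:2
  CH(OH) → C:1 H:2 O:1
  CH2NO2 → C:1 H:2 N:1 O:2
Element totals:
  C: 7
  H: 15
  N: 1
  O: 3
Molecular formula: C7H15NO3.
Molar mass = 161.201 g/mol.
Mass from O: 3 × 15.999 = 47.997 g/mol.
%O = 47.997 / 161.201 × 100 = 29.77%.

29.77%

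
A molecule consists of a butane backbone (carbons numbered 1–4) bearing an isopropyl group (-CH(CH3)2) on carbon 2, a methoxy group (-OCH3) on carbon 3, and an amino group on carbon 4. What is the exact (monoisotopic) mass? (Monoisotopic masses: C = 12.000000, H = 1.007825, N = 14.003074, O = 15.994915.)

Atom tally by fragment:
  CH3 → C:1 H:3
  CH(CH(CH3)2) → C:4 H:8
  CH(OCH3) → C:2 H:4 O:1
  CH2NH2 → C:1 H:4 N:1
Element totals:
  C: 8
  H: 19
  N: 1
  O: 1
Molecular formula: C8H19NO.
  M = 8(12.0) + 19(1.007825) + 14.003074 + 15.994915
    = 96.000000 + 19.148675 + 14.003074 + 15.994915 = 145.146664

145.1467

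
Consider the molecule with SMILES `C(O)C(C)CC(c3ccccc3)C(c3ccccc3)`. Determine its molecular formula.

Atom tally by fragment:
  HOCH2 → C:1 H:3 O:1
  CH(CH3) → C:2 H:4
  CH2 → C:1 H:2
  CH(C6H5) → C:7 H:6
  CH2C6H5 → C:7 H:7
Element totals:
  C: 18
  H: 22
  O: 1

C18H22O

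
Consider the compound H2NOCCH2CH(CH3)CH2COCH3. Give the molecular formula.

C7H13NO2

Element totals:
  C: 7
  H: 13
  N: 1
  O: 2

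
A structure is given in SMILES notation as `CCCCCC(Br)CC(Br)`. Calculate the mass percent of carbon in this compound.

Atom tally by fragment:
  CH3 → C:1 H:3
  CH2 → C:1 H:2
  CH2 → C:1 H:2
  CH2 → C:1 H:2
  CH2 → C:1 H:2
  CH(Br) → C:1 H:1 Br:1
  CH2 → C:1 H:2
  CH2Br → C:1 H:2 Br:1
Element totals:
  C: 8
  H: 16
  Br: 2
Molecular formula: C8H16Br2.
Molar mass = 272.024 g/mol.
Mass from C: 8 × 12.011 = 96.088 g/mol.
%C = 96.088 / 272.024 × 100 = 35.32%.

35.32%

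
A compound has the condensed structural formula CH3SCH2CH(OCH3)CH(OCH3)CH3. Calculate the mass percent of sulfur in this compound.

Atom tally by fragment:
  CH3SCH2 → C:2 H:5 S:1
  CH(OCH3) → C:2 H:4 O:1
  CH(OCH3) → C:2 H:4 O:1
  CH3 → C:1 H:3
Element totals:
  C: 7
  H: 16
  O: 2
  S: 1
Molecular formula: C7H16O2S.
Molar mass = 164.263 g/mol.
Mass from S: 1 × 32.06 = 32.060 g/mol.
%S = 32.060 / 164.263 × 100 = 19.52%.

19.52%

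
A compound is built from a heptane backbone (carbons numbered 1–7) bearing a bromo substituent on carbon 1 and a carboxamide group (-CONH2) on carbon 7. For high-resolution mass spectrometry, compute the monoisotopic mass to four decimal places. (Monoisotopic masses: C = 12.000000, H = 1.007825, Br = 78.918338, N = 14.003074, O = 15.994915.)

Atom tally by fragment:
  BrCH2 → C:1 H:2 Br:1
  CH2 → C:1 H:2
  CH2 → C:1 H:2
  CH2 → C:1 H:2
  CH2 → C:1 H:2
  CH2 → C:1 H:2
  CH2CONH2 → C:2 H:4 O:1 N:1
Element totals:
  C: 8
  H: 16
  Br: 1
  N: 1
  O: 1
Molecular formula: C8H16BrNO.
  M = 8(12.0) + 16(1.007825) + 78.918338 + 14.003074 + 15.994915
    = 96.000000 + 16.125200 + 78.918338 + 14.003074 + 15.994915 = 221.041527

221.0415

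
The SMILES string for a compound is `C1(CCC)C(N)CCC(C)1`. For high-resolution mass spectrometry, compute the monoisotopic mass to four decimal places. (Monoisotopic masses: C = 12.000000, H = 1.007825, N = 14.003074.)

141.1517

Atom tally by fragment:
  cyclopentane ring core → C:5 H:10
  (− 3 ring H displaced by substituents)
  + CH2CH2CH3 → C:3 H:7
  + NH2 → N:1 H:2
  + CH3 → C:1 H:3
Element totals:
  C: 9
  H: 19
  N: 1
Molecular formula: C9H19N.
  M = 9(12.0) + 19(1.007825) + 14.003074
    = 108.000000 + 19.148675 + 14.003074 = 141.151749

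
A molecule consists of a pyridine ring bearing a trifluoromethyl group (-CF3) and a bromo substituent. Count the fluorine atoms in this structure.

Atom tally by fragment:
  pyridine ring core → C:5 H:5 N:1
  (− 2 ring H displaced by substituents)
  + CF3 → C:1 F:3
  + Br → Br:1
Element totals:
  C: 6
  H: 3
  Br: 1
  F: 3
  N: 1

3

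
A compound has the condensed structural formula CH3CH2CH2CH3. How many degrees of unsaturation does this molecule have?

0

Element totals:
  C: 4
  H: 10
Molecular formula: C4H10.
DoU = (2C + 2 + N − H − X) / 2 = (2·4 + 2 + 0 − 10 − 0) / 2 = 0.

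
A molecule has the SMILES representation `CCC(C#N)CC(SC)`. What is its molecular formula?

Atom tally by fragment:
  CH3 → C:1 H:3
  CH2 → C:1 H:2
  CH(CN) → C:2 H:1 N:1
  CH2 → C:1 H:2
  CH2SCH3 → C:2 H:5 S:1
Element totals:
  C: 7
  H: 13
  N: 1
  S: 1

C7H13NS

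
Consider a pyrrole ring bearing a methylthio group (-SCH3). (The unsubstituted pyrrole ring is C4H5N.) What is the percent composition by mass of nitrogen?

12.38%

Atom tally by fragment:
  pyrrole ring core → C:4 H:5 N:1
  (− 1 ring H displaced by substituents)
  + SCH3 → C:1 H:3 S:1
Element totals:
  C: 5
  H: 7
  N: 1
  S: 1
Molecular formula: C5H7NS.
Molar mass = 113.178 g/mol.
Mass from N: 1 × 14.007 = 14.007 g/mol.
%N = 14.007 / 113.178 × 100 = 12.38%.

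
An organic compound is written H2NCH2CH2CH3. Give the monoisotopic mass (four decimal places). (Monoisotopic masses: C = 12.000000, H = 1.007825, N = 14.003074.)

59.0735

Element totals:
  C: 3
  H: 9
  N: 1
Molecular formula: C3H9N.
  M = 3(12.0) + 9(1.007825) + 14.003074
    = 36.000000 + 9.070425 + 14.003074 = 59.073499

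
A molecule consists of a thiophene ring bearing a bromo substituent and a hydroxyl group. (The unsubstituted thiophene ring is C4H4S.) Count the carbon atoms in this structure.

4

Atom tally by fragment:
  thiophene ring core → C:4 H:4 S:1
  (− 2 ring H displaced by substituents)
  + Br → Br:1
  + OH → O:1 H:1
Element totals:
  C: 4
  H: 3
  Br: 1
  O: 1
  S: 1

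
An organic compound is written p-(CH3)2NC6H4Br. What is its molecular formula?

Element totals:
  C: 8
  H: 10
  Br: 1
  N: 1

C8H10BrN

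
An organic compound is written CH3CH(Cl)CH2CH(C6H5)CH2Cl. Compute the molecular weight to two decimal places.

217.13 g/mol

Atom tally by fragment:
  CH3 → C:1 H:3
  CH(Cl) → C:1 H:1 Cl:1
  CH2 → C:1 H:2
  CH(C6H5) → C:7 H:6
  CH2Cl → C:1 H:2 Cl:1
Element totals:
  C: 11
  H: 14
  Cl: 2
Molecular formula: C11H14Cl2.
  M = 11(12.011) + 14(1.008) + 2(35.45)
    = 132.121 + 14.112 + 70.900 = 217.133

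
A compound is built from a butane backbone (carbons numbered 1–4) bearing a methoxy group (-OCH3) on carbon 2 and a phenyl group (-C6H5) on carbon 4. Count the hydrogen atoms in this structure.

16

Atom tally by fragment:
  CH3 → C:1 H:3
  CH(OCH3) → C:2 H:4 O:1
  CH2 → C:1 H:2
  CH2C6H5 → C:7 H:7
Element totals:
  C: 11
  H: 16
  O: 1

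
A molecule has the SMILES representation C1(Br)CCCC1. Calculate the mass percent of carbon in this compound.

40.30%

Atom tally by fragment:
  cyclopentane ring core → C:5 H:10
  (− 1 ring H displaced by substituents)
  + Br → Br:1
Element totals:
  C: 5
  H: 9
  Br: 1
Molecular formula: C5H9Br.
Molar mass = 149.031 g/mol.
Mass from C: 5 × 12.011 = 60.055 g/mol.
%C = 60.055 / 149.031 × 100 = 40.30%.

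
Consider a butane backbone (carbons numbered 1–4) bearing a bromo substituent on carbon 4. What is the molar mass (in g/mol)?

Atom tally by fragment:
  CH3 → C:1 H:3
  CH2 → C:1 H:2
  CH2 → C:1 H:2
  CH2Br → C:1 H:2 Br:1
Element totals:
  C: 4
  H: 9
  Br: 1
Molecular formula: C4H9Br.
  M = 4(12.011) + 9(1.008) + 79.904
    = 48.044 + 9.072 + 79.904 = 137.020

137.02 g/mol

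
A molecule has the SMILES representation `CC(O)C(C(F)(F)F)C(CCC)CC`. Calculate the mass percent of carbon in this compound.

56.59%

Atom tally by fragment:
  CH3 → C:1 H:3
  CH(OH) → C:1 H:2 O:1
  CH(CF3) → C:2 H:1 F:3
  CH(CH2CH2CH3) → C:4 H:8
  CH2 → C:1 H:2
  CH3 → C:1 H:3
Element totals:
  C: 10
  H: 19
  F: 3
  O: 1
Molecular formula: C10H19F3O.
Molar mass = 212.255 g/mol.
Mass from C: 10 × 12.011 = 120.110 g/mol.
%C = 120.110 / 212.255 × 100 = 56.59%.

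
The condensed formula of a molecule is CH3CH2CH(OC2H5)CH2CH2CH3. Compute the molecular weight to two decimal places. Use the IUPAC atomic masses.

130.23 g/mol

Atom tally by fragment:
  CH3 → C:1 H:3
  CH2 → C:1 H:2
  CH(OC2H5) → C:3 H:6 O:1
  CH2 → C:1 H:2
  CH2 → C:1 H:2
  CH3 → C:1 H:3
Element totals:
  C: 8
  H: 18
  O: 1
Molecular formula: C8H18O.
  M = 8(12.011) + 18(1.008) + 15.999
    = 96.088 + 18.144 + 15.999 = 130.231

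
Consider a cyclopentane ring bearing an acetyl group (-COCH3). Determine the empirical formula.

Atom tally by fragment:
  cyclopentane ring core → C:5 H:10
  (− 1 ring H displaced by substituents)
  + COCH3 → C:2 H:3 O:1
Element totals:
  C: 7
  H: 12
  O: 1
Molecular formula: C7H12O.
gcd of subscripts (7, 12, 1) = 1, so the empirical formula equals the molecular formula.

C7H12O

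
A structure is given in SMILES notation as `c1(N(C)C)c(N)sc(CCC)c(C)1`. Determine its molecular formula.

C10H18N2S

Atom tally by fragment:
  thiophene ring core → C:4 H:4 S:1
  (− 4 ring H displaced by substituents)
  + N(CH3)2 → N:1 C:2 H:6
  + NH2 → N:1 H:2
  + CH2CH2CH3 → C:3 H:7
  + CH3 → C:1 H:3
Element totals:
  C: 10
  H: 18
  N: 2
  S: 1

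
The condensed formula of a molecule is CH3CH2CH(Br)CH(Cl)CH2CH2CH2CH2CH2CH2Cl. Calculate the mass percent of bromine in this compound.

27.55%

Atom tally by fragment:
  CH3 → C:1 H:3
  CH2 → C:1 H:2
  CH(Br) → C:1 H:1 Br:1
  CH(Cl) → C:1 H:1 Cl:1
  CH2 → C:1 H:2
  CH2 → C:1 H:2
  CH2 → C:1 H:2
  CH2 → C:1 H:2
  CH2 → C:1 H:2
  CH2Cl → C:1 H:2 Cl:1
Element totals:
  C: 10
  H: 19
  Br: 1
  Cl: 2
Molecular formula: C10H19BrCl2.
Molar mass = 290.066 g/mol.
Mass from Br: 1 × 79.904 = 79.904 g/mol.
%Br = 79.904 / 290.066 × 100 = 27.55%.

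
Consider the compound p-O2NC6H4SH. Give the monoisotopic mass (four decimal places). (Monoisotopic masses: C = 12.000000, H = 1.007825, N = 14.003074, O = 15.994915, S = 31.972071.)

Element totals:
  C: 6
  H: 5
  N: 1
  O: 2
  S: 1
Molecular formula: C6H5NO2S.
  M = 6(12.0) + 5(1.007825) + 14.003074 + 2(15.994915) + 31.972071
    = 72.000000 + 5.039125 + 14.003074 + 31.989830 + 31.972071 = 155.004100

155.0041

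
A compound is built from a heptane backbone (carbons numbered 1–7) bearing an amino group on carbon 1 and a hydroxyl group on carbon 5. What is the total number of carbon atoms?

Atom tally by fragment:
  H2NCH2 → C:1 H:4 N:1
  CH2 → C:1 H:2
  CH2 → C:1 H:2
  CH2 → C:1 H:2
  CH(OH) → C:1 H:2 O:1
  CH2 → C:1 H:2
  CH3 → C:1 H:3
Element totals:
  C: 7
  H: 17
  N: 1
  O: 1

7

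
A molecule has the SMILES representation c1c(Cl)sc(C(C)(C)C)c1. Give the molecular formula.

C8H11ClS

Atom tally by fragment:
  thiophene ring core → C:4 H:4 S:1
  (− 2 ring H displaced by substituents)
  + Cl → Cl:1
  + C(CH3)3 → C:4 H:9
Element totals:
  C: 8
  H: 11
  Cl: 1
  S: 1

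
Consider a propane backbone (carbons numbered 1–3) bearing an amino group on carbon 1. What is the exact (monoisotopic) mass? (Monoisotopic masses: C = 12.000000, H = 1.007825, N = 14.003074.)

Atom tally by fragment:
  H2NCH2 → C:1 H:4 N:1
  CH2 → C:1 H:2
  CH3 → C:1 H:3
Element totals:
  C: 3
  H: 9
  N: 1
Molecular formula: C3H9N.
  M = 3(12.0) + 9(1.007825) + 14.003074
    = 36.000000 + 9.070425 + 14.003074 = 59.073499

59.0735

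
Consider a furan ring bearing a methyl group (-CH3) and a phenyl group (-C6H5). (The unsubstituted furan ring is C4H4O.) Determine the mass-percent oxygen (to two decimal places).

10.11%

Atom tally by fragment:
  furan ring core → C:4 H:4 O:1
  (− 2 ring H displaced by substituents)
  + CH3 → C:1 H:3
  + C6H5 → C:6 H:5
Element totals:
  C: 11
  H: 10
  O: 1
Molecular formula: C11H10O.
Molar mass = 158.200 g/mol.
Mass from O: 1 × 15.999 = 15.999 g/mol.
%O = 15.999 / 158.200 × 100 = 10.11%.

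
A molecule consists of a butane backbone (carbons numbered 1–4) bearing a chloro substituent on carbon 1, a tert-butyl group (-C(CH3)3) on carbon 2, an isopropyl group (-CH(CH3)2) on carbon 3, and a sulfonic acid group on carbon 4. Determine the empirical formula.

C11H23ClO3S

Atom tally by fragment:
  ClCH2 → C:1 H:2 Cl:1
  CH(C(CH3)3) → C:5 H:10
  CH(CH(CH3)2) → C:4 H:8
  CH2SO3H → C:1 H:3 S:1 O:3
Element totals:
  C: 11
  H: 23
  Cl: 1
  O: 3
  S: 1
Molecular formula: C11H23ClO3S.
gcd of subscripts (11, 1, 23, 3, 1) = 1, so the empirical formula equals the molecular formula.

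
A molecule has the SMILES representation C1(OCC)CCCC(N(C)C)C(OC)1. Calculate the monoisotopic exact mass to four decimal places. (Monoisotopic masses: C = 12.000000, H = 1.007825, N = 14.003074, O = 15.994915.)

201.1729

Atom tally by fragment:
  cyclohexane ring core → C:6 H:12
  (− 3 ring H displaced by substituents)
  + OC2H5 → C:2 H:5 O:1
  + N(CH3)2 → N:1 C:2 H:6
  + OCH3 → C:1 H:3 O:1
Element totals:
  C: 11
  H: 23
  N: 1
  O: 2
Molecular formula: C11H23NO2.
  M = 11(12.0) + 23(1.007825) + 14.003074 + 2(15.994915)
    = 132.000000 + 23.179975 + 14.003074 + 31.989830 = 201.172879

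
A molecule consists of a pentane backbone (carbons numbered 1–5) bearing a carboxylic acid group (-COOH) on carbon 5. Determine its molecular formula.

C6H12O2

Atom tally by fragment:
  CH3 → C:1 H:3
  CH2 → C:1 H:2
  CH2 → C:1 H:2
  CH2 → C:1 H:2
  CH2COOH → C:2 H:3 O:2
Element totals:
  C: 6
  H: 12
  O: 2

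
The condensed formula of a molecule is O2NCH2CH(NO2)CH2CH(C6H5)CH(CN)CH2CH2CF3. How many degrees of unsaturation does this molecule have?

Element totals:
  C: 15
  H: 16
  F: 3
  N: 3
  O: 4
Molecular formula: C15H16F3N3O4.
DoU = (2C + 2 + N − H − X) / 2 = (2·15 + 2 + 3 − 16 − 3) / 2 = 8.

8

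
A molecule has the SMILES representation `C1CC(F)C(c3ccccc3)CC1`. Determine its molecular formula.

Atom tally by fragment:
  cyclohexane ring core → C:6 H:12
  (− 2 ring H displaced by substituents)
  + F → F:1
  + C6H5 → C:6 H:5
Element totals:
  C: 12
  H: 15
  F: 1

C12H15F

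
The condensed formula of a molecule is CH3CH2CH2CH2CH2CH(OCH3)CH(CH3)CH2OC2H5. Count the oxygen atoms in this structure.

Atom tally by fragment:
  CH3 → C:1 H:3
  CH2 → C:1 H:2
  CH2 → C:1 H:2
  CH2 → C:1 H:2
  CH2 → C:1 H:2
  CH(OCH3) → C:2 H:4 O:1
  CH(CH3) → C:2 H:4
  CH2OC2H5 → C:3 H:7 O:1
Element totals:
  C: 12
  H: 26
  O: 2

2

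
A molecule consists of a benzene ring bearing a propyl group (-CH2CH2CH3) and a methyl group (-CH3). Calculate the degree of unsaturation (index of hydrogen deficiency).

Atom tally by fragment:
  benzene ring core → C:6 H:6
  (− 2 ring H displaced by substituents)
  + CH2CH2CH3 → C:3 H:7
  + CH3 → C:1 H:3
Element totals:
  C: 10
  H: 14
Molecular formula: C10H14.
DoU = (2C + 2 + N − H − X) / 2 = (2·10 + 2 + 0 − 14 − 0) / 2 = 4.

4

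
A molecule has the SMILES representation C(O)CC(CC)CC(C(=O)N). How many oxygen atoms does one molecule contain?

2

Atom tally by fragment:
  HOCH2 → C:1 H:3 O:1
  CH2 → C:1 H:2
  CH(C2H5) → C:3 H:6
  CH2 → C:1 H:2
  CH2CONH2 → C:2 H:4 O:1 N:1
Element totals:
  C: 8
  H: 17
  N: 1
  O: 2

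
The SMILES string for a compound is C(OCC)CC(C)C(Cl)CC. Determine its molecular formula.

Atom tally by fragment:
  C2H5OCH2 → C:3 H:7 O:1
  CH2 → C:1 H:2
  CH(CH3) → C:2 H:4
  CH(Cl) → C:1 H:1 Cl:1
  CH2 → C:1 H:2
  CH3 → C:1 H:3
Element totals:
  C: 9
  H: 19
  Cl: 1
  O: 1

C9H19ClO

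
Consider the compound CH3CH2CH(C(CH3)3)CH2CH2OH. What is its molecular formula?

Atom tally by fragment:
  CH3 → C:1 H:3
  CH2 → C:1 H:2
  CH(C(CH3)3) → C:5 H:10
  CH2CH2OH → C:2 H:5 O:1
Element totals:
  C: 9
  H: 20
  O: 1

C9H20O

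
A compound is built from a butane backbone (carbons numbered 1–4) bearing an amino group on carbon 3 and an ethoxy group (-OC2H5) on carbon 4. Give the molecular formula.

C6H15NO

Atom tally by fragment:
  CH3 → C:1 H:3
  CH2 → C:1 H:2
  CH(NH2) → C:1 H:3 N:1
  CH2OC2H5 → C:3 H:7 O:1
Element totals:
  C: 6
  H: 15
  N: 1
  O: 1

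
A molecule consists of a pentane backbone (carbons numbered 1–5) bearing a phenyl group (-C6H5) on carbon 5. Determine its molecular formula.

Atom tally by fragment:
  CH3 → C:1 H:3
  CH2 → C:1 H:2
  CH2 → C:1 H:2
  CH2 → C:1 H:2
  CH2C6H5 → C:7 H:7
Element totals:
  C: 11
  H: 16

C11H16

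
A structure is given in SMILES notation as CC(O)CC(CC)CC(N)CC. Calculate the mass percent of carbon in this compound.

Atom tally by fragment:
  CH3 → C:1 H:3
  CH(OH) → C:1 H:2 O:1
  CH2 → C:1 H:2
  CH(C2H5) → C:3 H:6
  CH2 → C:1 H:2
  CH(NH2) → C:1 H:3 N:1
  CH2 → C:1 H:2
  CH3 → C:1 H:3
Element totals:
  C: 10
  H: 23
  N: 1
  O: 1
Molecular formula: C10H23NO.
Molar mass = 173.300 g/mol.
Mass from C: 10 × 12.011 = 120.110 g/mol.
%C = 120.110 / 173.300 × 100 = 69.31%.

69.31%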